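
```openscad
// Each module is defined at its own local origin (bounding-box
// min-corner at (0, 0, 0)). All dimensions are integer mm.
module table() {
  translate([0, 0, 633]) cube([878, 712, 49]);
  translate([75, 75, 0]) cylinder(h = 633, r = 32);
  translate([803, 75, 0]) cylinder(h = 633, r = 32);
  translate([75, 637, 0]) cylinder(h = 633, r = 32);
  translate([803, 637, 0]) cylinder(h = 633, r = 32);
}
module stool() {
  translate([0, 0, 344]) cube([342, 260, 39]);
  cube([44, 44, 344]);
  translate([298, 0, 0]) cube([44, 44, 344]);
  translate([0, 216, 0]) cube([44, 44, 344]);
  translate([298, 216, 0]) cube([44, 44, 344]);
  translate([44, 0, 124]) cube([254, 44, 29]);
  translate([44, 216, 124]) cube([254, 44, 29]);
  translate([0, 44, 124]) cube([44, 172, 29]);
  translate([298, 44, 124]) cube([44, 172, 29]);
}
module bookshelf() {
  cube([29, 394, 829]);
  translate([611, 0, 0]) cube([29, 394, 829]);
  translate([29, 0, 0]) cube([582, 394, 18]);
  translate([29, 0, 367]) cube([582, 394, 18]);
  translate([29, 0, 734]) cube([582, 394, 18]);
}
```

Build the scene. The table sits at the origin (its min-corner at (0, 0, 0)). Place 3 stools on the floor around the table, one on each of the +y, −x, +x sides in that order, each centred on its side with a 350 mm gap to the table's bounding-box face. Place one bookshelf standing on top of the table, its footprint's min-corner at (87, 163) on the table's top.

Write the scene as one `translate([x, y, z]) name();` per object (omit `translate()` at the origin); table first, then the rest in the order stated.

table();
translate([268, 1062, 0]) stool();
translate([-692, 226, 0]) stool();
translate([1228, 226, 0]) stool();
translate([87, 163, 682]) bookshelf();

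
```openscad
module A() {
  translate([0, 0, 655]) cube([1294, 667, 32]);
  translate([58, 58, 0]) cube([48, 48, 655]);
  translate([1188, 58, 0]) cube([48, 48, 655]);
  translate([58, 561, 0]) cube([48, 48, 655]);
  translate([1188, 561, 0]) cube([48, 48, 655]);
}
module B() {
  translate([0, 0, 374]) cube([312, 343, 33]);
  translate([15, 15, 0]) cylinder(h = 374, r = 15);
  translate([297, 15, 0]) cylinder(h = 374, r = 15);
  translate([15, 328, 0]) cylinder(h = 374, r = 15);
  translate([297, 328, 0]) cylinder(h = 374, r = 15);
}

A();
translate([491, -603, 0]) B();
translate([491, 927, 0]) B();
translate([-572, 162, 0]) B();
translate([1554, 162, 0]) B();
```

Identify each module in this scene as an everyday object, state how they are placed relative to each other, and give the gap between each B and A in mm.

A is a table. B is a stool. Four stools sit around the table at the −y, +y, −x, +x sides. The gap between each stool and the table is 260 mm.

Each stool's nearest face is 260 mm from the table's bounding box.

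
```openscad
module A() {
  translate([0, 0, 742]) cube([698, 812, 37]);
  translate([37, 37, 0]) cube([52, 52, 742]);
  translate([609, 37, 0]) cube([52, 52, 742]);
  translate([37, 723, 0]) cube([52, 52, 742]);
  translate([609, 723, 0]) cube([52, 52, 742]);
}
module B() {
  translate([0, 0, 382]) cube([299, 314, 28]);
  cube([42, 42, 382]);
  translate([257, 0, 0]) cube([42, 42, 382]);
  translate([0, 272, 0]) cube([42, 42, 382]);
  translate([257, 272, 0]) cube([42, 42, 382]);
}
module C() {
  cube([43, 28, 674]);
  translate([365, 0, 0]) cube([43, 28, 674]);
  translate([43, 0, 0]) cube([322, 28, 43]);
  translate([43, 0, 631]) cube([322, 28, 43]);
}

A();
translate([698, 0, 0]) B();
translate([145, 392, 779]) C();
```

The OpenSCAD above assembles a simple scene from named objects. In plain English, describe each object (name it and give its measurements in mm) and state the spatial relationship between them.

A is a rectangular dining table. The top is 698×812×37 mm with its upper surface at z = 779 mm. It stands on four 52×52 mm square legs, each inset 37 mm from the nearest pair of top edges, running from the floor to the underside of the top.

B is a four-legged stool. The seat is 299×314 mm, 28 mm thick, top at z = 410 mm. It stands on four square legs, each 42×42 mm in cross-section, from z = 0 to the seat underside, each flush with a corner of the seat.

C is a picture frame with a 322×588 mm rectangular opening (x by z) and a uniform 43 mm border on every side. Frame depth is 28 mm along y. It is built from two vertical stiles running the full outside height and two horizontal rails spanning the gap between the stiles.

The stool is against the table's +x side, with their −y faces flush. The picture frame is on top of the table, centred.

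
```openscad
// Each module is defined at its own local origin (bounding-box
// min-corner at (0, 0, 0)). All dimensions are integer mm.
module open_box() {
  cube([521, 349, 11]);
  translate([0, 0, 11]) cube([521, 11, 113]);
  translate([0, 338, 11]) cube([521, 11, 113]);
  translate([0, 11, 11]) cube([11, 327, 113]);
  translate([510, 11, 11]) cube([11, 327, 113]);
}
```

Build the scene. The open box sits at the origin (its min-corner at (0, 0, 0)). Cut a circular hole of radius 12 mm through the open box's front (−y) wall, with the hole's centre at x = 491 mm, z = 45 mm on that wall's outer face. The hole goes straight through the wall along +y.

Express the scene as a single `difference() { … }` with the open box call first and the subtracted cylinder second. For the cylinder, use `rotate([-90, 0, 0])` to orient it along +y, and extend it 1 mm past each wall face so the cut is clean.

difference() {
  open_box();
  translate([491, -1, 45]) rotate([-90, 0, 0]) cylinder(h = 13, r = 12);
}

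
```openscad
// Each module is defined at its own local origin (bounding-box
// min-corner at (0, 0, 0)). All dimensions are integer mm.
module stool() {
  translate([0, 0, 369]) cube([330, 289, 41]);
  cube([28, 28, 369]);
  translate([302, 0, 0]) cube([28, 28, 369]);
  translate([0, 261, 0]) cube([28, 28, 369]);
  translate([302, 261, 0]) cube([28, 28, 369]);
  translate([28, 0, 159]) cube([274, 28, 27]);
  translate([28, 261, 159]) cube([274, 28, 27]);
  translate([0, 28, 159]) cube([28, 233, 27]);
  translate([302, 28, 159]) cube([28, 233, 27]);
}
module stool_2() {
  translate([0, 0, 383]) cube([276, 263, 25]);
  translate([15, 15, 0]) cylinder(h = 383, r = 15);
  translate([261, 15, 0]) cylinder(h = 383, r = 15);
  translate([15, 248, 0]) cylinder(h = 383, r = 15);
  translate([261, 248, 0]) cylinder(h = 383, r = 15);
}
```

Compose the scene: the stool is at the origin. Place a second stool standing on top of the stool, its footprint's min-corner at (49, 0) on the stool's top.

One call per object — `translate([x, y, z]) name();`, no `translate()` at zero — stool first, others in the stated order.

stool();
translate([49, 0, 410]) stool_2();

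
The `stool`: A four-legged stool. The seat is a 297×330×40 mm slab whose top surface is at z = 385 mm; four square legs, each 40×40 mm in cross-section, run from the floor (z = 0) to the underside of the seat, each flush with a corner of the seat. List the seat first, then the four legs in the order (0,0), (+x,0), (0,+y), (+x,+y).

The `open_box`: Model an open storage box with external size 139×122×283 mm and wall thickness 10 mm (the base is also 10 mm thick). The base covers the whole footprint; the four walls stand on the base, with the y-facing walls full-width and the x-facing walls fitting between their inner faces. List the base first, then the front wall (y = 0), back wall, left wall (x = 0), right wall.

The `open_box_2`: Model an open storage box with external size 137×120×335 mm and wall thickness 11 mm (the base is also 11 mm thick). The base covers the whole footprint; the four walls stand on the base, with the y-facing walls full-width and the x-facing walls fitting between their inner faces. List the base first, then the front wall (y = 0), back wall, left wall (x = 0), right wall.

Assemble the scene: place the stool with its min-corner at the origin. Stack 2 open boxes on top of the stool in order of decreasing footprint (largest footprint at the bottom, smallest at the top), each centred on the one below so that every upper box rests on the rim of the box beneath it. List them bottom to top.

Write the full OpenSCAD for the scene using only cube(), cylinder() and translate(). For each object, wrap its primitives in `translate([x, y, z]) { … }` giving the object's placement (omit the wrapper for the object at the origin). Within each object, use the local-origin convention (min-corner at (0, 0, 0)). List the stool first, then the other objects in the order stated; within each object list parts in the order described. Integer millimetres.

translate([0, 0, 345]) cube([297, 330, 40]);
cube([40, 40, 345]);
translate([257, 0, 0]) cube([40, 40, 345]);
translate([0, 290, 0]) cube([40, 40, 345]);
translate([257, 290, 0]) cube([40, 40, 345]);
translate([79, 104, 385]) {
  cube([139, 122, 10]);
  translate([0, 0, 10]) cube([139, 10, 273]);
  translate([0, 112, 10]) cube([139, 10, 273]);
  translate([0, 10, 10]) cube([10, 102, 273]);
  translate([129, 10, 10]) cube([10, 102, 273]);
}
translate([80, 105, 668]) {
  cube([137, 120, 11]);
  translate([0, 0, 11]) cube([137, 11, 324]);
  translate([0, 109, 11]) cube([137, 11, 324]);
  translate([0, 11, 11]) cube([11, 98, 324]);
  translate([126, 11, 11]) cube([11, 98, 324]);
}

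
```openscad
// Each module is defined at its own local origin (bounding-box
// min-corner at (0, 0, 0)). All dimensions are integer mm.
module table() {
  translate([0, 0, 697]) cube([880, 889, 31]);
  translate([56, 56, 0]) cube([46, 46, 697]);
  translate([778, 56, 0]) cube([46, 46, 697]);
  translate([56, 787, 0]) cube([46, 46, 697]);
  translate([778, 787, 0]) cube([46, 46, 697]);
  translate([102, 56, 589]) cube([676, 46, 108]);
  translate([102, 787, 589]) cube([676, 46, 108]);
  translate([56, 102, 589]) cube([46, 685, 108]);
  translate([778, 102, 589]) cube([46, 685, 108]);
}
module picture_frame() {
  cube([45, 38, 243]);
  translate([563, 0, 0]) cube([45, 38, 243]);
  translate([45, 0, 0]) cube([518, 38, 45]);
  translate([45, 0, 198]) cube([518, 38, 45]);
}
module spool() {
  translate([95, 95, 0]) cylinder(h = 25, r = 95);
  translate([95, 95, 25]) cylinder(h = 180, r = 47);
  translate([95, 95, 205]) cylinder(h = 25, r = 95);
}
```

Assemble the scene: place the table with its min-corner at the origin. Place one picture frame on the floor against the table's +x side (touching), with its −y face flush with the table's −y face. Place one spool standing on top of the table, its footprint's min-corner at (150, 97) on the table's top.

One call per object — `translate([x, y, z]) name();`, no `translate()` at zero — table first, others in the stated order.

table();
translate([880, 0, 0]) picture_frame();
translate([150, 97, 728]) spool();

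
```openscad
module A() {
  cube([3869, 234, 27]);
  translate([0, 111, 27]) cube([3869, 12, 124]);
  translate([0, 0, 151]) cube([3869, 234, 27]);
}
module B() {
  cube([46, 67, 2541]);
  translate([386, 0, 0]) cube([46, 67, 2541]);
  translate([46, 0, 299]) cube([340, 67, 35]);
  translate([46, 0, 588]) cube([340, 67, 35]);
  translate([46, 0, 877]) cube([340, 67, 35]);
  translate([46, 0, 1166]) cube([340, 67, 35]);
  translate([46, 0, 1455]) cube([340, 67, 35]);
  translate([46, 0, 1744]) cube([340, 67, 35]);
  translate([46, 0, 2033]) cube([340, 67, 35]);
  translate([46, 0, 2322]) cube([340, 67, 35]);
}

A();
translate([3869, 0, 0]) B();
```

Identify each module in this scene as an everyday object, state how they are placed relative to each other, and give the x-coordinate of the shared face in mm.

The I-beam's +x face and the ladder's −x face are both at x = 3869 mm.

A is an I-beam. B is a ladder. The ladder is against the I-beam's +x side, with their −y faces flush. The x-coordinate of the shared face is 3869 mm.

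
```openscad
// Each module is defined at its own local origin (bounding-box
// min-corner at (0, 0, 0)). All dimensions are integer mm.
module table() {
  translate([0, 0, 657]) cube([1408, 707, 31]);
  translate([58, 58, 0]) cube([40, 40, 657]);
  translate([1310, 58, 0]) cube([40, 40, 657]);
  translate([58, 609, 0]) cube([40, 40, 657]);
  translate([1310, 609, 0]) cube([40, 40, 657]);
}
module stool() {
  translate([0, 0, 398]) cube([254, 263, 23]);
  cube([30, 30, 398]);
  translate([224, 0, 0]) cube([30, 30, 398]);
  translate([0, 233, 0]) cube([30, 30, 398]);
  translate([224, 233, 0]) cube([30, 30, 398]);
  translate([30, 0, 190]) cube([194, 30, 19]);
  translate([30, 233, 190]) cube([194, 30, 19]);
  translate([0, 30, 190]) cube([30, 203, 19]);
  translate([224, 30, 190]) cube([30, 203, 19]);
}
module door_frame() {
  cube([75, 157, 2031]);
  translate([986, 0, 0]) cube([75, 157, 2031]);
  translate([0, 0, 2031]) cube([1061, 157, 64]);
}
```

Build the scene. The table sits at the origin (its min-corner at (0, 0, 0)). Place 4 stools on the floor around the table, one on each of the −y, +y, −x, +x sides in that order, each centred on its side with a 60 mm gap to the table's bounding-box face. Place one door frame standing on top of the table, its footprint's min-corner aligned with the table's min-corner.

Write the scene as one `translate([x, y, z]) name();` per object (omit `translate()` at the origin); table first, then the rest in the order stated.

table();
translate([577, -323, 0]) stool();
translate([577, 767, 0]) stool();
translate([-314, 222, 0]) stool();
translate([1468, 222, 0]) stool();
translate([0, 0, 688]) door_frame();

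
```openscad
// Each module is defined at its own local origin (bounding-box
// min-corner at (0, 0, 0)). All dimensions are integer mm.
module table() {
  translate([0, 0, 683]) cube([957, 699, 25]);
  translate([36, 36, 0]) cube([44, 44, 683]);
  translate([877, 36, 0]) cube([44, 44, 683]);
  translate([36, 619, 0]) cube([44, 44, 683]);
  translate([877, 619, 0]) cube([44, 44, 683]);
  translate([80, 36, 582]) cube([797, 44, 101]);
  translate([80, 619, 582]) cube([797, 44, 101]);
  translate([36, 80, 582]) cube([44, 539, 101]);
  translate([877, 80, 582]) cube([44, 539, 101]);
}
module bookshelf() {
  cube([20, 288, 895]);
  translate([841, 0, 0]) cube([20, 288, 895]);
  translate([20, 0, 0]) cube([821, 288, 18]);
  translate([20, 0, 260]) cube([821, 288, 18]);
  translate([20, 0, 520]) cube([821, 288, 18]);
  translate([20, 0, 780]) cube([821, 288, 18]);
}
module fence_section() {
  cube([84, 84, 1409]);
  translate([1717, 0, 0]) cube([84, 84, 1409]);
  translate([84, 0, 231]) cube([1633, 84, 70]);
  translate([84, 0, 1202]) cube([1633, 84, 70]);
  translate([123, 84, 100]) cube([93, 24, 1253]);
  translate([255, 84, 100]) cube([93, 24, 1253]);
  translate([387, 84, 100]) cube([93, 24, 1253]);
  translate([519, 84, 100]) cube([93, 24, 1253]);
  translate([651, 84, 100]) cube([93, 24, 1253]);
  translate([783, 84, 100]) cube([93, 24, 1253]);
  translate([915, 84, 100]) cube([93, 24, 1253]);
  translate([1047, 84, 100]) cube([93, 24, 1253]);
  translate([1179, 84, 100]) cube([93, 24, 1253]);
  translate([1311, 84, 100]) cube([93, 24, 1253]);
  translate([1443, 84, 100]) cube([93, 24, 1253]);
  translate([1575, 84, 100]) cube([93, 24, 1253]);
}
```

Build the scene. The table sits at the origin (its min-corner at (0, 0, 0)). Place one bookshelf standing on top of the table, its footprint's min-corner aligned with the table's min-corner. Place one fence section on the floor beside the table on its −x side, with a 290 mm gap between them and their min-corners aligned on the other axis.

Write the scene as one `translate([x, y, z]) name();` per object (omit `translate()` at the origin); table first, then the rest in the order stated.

table();
translate([0, 0, 708]) bookshelf();
translate([-2091, 0, 0]) fence_section();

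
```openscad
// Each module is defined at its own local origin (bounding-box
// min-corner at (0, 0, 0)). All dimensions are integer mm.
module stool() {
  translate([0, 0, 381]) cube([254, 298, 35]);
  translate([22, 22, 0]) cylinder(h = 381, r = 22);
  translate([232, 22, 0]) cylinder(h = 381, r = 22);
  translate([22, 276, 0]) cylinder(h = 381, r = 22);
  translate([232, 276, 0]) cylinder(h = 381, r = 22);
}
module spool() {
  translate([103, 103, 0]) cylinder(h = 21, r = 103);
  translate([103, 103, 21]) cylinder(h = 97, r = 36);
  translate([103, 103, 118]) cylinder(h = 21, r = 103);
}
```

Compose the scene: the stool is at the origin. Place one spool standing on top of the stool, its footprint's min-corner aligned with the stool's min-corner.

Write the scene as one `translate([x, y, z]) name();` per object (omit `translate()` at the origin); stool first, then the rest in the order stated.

stool();
translate([0, 0, 416]) spool();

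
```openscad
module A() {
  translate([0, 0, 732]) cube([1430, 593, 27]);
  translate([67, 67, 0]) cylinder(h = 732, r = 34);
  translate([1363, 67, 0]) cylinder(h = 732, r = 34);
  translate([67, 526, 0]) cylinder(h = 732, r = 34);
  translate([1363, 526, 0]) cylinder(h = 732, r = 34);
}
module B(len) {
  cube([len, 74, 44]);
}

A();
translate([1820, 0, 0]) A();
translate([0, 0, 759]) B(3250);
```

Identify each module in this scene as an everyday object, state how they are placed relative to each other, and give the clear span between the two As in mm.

Second table starts at x = 1820; first ends at x = 1430; clear span = 1820 − 1430 = 390 mm.

A is a table. B is a beam. A beam spans the tops of two tables. The clear span between the two tables is 390 mm.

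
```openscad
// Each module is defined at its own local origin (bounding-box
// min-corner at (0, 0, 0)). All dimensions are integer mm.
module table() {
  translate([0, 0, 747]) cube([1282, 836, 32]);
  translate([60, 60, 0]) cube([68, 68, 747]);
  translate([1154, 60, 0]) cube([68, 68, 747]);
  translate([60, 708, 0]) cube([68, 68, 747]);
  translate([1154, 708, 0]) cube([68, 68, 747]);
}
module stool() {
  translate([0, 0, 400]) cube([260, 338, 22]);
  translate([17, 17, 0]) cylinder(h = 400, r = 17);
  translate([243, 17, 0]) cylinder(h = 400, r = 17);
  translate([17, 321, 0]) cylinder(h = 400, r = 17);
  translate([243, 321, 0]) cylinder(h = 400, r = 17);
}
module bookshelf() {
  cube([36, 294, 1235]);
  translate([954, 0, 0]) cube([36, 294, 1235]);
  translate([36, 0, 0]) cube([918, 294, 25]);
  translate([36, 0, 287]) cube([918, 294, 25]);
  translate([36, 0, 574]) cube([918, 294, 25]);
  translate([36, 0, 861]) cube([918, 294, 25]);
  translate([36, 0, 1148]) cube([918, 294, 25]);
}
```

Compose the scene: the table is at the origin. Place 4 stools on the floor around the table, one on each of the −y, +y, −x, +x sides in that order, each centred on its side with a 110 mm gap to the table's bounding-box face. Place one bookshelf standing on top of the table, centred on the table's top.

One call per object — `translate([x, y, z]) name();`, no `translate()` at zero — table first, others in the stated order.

table();
translate([511, -448, 0]) stool();
translate([511, 946, 0]) stool();
translate([-370, 249, 0]) stool();
translate([1392, 249, 0]) stool();
translate([146, 271, 779]) bookshelf();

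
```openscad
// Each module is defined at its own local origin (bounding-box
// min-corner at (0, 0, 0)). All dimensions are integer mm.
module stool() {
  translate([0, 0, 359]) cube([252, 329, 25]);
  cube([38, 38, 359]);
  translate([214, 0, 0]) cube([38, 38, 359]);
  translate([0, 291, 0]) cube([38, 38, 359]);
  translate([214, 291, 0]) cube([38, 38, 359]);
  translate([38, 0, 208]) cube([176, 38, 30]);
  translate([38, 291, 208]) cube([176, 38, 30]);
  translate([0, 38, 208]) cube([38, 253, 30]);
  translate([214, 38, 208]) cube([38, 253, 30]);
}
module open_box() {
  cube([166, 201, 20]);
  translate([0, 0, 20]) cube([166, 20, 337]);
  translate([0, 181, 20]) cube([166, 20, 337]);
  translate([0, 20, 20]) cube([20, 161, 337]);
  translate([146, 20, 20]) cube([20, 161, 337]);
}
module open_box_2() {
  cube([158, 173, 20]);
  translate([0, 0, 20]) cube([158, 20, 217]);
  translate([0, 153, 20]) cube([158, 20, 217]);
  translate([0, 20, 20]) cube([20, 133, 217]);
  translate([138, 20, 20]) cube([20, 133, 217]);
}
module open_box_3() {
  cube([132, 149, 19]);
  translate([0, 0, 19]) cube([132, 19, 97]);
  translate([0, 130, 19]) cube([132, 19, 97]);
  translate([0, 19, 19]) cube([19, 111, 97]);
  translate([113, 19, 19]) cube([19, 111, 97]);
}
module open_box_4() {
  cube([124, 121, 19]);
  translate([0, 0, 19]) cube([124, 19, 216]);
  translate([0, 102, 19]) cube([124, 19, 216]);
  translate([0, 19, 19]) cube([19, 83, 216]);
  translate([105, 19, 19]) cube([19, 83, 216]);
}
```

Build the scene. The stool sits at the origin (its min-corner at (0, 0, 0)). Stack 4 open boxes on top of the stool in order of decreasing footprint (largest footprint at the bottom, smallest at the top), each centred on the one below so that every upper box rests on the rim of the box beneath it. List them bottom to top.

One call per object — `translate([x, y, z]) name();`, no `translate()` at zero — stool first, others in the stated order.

stool();
translate([43, 64, 384]) open_box();
translate([47, 78, 741]) open_box_2();
translate([60, 90, 978]) open_box_3();
translate([64, 104, 1094]) open_box_4();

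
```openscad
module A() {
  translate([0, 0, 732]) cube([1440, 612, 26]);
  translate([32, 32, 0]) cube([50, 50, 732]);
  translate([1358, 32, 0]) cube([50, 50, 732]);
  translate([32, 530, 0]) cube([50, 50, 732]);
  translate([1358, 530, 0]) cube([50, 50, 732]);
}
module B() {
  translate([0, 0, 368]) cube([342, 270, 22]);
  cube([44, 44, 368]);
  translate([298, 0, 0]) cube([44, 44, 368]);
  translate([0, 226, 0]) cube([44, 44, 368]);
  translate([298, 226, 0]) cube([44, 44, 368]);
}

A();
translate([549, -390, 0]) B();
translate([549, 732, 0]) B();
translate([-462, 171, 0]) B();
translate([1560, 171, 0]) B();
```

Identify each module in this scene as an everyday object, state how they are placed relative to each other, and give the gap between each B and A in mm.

A is a table. B is a stool. Four stools sit around the table at the −y, +y, −x, +x sides. The gap between each stool and the table is 120 mm.

Each stool's nearest face is 120 mm from the table's bounding box.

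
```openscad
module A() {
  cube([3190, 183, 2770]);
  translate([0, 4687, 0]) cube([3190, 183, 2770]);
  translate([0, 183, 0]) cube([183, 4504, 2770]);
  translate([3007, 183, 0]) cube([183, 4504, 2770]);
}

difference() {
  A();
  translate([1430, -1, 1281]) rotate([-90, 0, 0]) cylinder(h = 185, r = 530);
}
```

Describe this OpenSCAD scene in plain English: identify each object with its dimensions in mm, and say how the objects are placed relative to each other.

A is a box-shaped house frame (walls only): outside footprint 3190×4870 mm, wall height 2770 mm, wall thickness 183 mm. The two y-facing walls run the full x-width; the two x-facing walls fit between the inner faces of the y-facing walls.

The house frame has a circular hole of radius 530 mm through its front wall, centred at (x = 1430, z = 1281).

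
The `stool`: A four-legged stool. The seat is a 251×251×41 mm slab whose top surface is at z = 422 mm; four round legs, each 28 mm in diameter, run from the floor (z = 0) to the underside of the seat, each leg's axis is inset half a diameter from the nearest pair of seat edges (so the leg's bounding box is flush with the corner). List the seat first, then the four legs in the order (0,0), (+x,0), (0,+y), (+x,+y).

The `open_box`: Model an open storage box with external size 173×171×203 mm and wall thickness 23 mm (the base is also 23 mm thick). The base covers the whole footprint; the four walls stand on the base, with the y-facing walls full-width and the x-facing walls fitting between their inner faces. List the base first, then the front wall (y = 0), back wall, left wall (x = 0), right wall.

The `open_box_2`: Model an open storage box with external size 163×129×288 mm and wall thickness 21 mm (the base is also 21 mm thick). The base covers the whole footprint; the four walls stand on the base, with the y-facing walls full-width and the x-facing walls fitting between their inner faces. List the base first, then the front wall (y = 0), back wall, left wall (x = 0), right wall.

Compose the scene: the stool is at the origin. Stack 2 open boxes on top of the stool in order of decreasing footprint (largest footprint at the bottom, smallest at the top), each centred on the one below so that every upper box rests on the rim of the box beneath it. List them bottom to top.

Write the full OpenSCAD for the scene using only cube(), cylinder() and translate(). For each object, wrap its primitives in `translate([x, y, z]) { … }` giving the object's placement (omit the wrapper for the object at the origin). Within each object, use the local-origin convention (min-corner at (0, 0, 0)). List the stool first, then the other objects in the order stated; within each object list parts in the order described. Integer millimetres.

translate([0, 0, 381]) cube([251, 251, 41]);
translate([14, 14, 0]) cylinder(h = 381, r = 14);
translate([237, 14, 0]) cylinder(h = 381, r = 14);
translate([14, 237, 0]) cylinder(h = 381, r = 14);
translate([237, 237, 0]) cylinder(h = 381, r = 14);
translate([39, 40, 422]) {
  cube([173, 171, 23]);
  translate([0, 0, 23]) cube([173, 23, 180]);
  translate([0, 148, 23]) cube([173, 23, 180]);
  translate([0, 23, 23]) cube([23, 125, 180]);
  translate([150, 23, 23]) cube([23, 125, 180]);
}
translate([44, 61, 625]) {
  cube([163, 129, 21]);
  translate([0, 0, 21]) cube([163, 21, 267]);
  translate([0, 108, 21]) cube([163, 21, 267]);
  translate([0, 21, 21]) cube([21, 87, 267]);
  translate([142, 21, 21]) cube([21, 87, 267]);
}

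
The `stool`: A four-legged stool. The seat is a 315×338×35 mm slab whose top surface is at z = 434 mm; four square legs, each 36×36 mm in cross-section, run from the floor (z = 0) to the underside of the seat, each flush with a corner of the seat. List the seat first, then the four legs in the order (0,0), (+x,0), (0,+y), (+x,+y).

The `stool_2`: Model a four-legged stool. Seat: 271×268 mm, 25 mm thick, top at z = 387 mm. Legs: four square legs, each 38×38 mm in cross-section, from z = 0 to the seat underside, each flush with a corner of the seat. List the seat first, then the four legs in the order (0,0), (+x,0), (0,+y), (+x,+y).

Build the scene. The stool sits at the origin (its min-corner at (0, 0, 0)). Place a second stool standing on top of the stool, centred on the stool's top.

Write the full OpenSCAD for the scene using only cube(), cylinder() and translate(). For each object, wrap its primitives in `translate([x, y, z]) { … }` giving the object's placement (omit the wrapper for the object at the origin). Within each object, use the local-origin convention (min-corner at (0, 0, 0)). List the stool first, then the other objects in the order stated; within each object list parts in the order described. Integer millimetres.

translate([0, 0, 399]) cube([315, 338, 35]);
cube([36, 36, 399]);
translate([279, 0, 0]) cube([36, 36, 399]);
translate([0, 302, 0]) cube([36, 36, 399]);
translate([279, 302, 0]) cube([36, 36, 399]);
translate([22, 35, 434]) {
  translate([0, 0, 362]) cube([271, 268, 25]);
  cube([38, 38, 362]);
  translate([233, 0, 0]) cube([38, 38, 362]);
  translate([0, 230, 0]) cube([38, 38, 362]);
  translate([233, 230, 0]) cube([38, 38, 362]);
}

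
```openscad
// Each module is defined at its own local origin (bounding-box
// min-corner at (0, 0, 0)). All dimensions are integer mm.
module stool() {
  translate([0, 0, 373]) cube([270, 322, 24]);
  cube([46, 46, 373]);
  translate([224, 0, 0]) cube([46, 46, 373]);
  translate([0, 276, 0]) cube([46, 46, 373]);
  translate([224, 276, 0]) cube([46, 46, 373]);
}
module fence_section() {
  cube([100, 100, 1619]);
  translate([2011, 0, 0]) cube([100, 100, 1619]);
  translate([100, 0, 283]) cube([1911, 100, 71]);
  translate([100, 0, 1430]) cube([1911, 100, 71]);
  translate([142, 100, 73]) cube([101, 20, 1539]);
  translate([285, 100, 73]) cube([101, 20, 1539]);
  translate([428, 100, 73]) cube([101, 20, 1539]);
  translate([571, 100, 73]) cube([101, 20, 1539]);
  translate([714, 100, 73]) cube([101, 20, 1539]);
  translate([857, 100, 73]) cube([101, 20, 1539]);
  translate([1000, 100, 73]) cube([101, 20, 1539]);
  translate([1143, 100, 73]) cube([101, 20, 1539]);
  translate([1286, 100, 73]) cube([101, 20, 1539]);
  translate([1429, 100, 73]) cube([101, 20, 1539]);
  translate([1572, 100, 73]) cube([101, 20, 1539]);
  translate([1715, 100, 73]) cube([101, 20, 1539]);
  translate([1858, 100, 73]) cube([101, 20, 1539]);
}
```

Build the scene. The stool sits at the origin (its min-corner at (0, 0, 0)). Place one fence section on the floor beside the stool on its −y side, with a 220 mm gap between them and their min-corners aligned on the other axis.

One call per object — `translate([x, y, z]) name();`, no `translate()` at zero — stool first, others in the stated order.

stool();
translate([0, -340, 0]) fence_section();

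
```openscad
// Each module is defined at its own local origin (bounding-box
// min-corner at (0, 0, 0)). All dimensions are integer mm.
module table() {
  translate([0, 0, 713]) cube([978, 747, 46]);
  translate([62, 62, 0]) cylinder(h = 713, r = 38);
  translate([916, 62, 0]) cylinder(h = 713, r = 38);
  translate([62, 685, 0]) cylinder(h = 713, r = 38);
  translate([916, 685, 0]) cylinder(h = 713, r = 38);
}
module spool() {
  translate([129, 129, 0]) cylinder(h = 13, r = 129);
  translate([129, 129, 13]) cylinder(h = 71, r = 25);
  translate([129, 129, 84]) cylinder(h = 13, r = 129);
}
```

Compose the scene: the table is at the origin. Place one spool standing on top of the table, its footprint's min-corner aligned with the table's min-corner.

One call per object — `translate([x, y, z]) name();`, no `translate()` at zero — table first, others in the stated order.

table();
translate([0, 0, 759]) spool();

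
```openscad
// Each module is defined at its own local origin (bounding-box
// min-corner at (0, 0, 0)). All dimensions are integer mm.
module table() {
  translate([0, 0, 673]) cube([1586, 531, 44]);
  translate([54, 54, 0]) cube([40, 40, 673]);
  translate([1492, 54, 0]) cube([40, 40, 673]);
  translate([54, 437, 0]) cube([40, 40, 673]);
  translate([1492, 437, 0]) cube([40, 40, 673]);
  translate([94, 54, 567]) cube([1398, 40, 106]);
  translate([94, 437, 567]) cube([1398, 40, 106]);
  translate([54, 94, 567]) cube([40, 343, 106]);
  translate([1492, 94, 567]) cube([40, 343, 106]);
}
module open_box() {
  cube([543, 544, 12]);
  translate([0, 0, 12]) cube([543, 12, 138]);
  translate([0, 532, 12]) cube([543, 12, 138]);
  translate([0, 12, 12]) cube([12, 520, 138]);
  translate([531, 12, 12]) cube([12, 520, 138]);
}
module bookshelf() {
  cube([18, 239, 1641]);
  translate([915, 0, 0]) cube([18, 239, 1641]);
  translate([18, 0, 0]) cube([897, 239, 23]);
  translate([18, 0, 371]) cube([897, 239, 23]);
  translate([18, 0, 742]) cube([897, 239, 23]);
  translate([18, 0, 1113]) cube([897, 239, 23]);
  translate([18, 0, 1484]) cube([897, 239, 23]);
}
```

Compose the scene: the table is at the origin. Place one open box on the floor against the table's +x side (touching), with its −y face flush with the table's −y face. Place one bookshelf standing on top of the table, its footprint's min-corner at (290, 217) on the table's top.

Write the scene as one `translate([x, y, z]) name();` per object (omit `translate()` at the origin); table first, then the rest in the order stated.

table();
translate([1586, 0, 0]) open_box();
translate([290, 217, 717]) bookshelf();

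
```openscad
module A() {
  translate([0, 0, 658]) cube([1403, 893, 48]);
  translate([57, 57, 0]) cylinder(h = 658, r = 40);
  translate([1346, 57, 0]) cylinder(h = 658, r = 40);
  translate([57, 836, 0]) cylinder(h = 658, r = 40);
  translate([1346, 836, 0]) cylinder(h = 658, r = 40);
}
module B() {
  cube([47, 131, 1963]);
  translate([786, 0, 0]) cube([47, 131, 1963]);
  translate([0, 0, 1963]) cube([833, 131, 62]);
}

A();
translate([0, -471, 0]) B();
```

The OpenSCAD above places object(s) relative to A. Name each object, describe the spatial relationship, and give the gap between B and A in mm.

A is a table. B is a door frame. The door frame is on the floor beside the table on its −y side. The gap between the door frame and the table is 340 mm.

The door frame's nearest face is 340 mm from the table's −y face.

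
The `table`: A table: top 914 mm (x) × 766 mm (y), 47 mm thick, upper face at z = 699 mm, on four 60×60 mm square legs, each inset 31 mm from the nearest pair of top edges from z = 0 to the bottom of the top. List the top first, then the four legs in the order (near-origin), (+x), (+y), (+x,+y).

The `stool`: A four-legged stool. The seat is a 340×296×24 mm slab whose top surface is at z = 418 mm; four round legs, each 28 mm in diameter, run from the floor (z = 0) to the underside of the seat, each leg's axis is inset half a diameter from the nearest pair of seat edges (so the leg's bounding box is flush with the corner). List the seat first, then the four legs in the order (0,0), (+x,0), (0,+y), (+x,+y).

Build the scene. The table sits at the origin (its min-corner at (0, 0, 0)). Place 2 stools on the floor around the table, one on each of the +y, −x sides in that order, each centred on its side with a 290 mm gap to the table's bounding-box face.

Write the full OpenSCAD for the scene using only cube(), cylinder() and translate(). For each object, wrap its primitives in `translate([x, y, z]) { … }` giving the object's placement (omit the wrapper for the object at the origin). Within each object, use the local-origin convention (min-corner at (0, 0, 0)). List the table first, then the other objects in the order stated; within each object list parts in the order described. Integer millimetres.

translate([0, 0, 652]) cube([914, 766, 47]);
translate([31, 31, 0]) cube([60, 60, 652]);
translate([823, 31, 0]) cube([60, 60, 652]);
translate([31, 675, 0]) cube([60, 60, 652]);
translate([823, 675, 0]) cube([60, 60, 652]);
translate([287, 1056, 0]) {
  translate([0, 0, 394]) cube([340, 296, 24]);
  translate([14, 14, 0]) cylinder(h = 394, r = 14);
  translate([326, 14, 0]) cylinder(h = 394, r = 14);
  translate([14, 282, 0]) cylinder(h = 394, r = 14);
  translate([326, 282, 0]) cylinder(h = 394, r = 14);
}
translate([-630, 235, 0]) {
  translate([0, 0, 394]) cube([340, 296, 24]);
  translate([14, 14, 0]) cylinder(h = 394, r = 14);
  translate([326, 14, 0]) cylinder(h = 394, r = 14);
  translate([14, 282, 0]) cylinder(h = 394, r = 14);
  translate([326, 282, 0]) cylinder(h = 394, r = 14);
}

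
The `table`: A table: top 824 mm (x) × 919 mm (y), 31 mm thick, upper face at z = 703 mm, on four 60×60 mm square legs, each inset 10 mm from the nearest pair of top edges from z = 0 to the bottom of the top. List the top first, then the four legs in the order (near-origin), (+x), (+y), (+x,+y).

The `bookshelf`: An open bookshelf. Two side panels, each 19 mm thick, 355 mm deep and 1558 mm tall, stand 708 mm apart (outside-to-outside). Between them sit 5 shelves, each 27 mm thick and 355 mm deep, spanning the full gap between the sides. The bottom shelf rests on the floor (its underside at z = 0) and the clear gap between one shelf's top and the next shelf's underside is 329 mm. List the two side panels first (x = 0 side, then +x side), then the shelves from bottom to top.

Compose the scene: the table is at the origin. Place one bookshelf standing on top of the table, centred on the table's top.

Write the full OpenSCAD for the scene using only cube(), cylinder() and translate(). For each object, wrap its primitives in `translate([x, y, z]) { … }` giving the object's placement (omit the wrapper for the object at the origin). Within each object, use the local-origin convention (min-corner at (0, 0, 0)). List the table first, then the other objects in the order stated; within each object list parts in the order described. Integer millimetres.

translate([0, 0, 672]) cube([824, 919, 31]);
translate([10, 10, 0]) cube([60, 60, 672]);
translate([754, 10, 0]) cube([60, 60, 672]);
translate([10, 849, 0]) cube([60, 60, 672]);
translate([754, 849, 0]) cube([60, 60, 672]);
translate([58, 282, 703]) {
  cube([19, 355, 1558]);
  translate([689, 0, 0]) cube([19, 355, 1558]);
  translate([19, 0, 0]) cube([670, 355, 27]);
  translate([19, 0, 356]) cube([670, 355, 27]);
  translate([19, 0, 712]) cube([670, 355, 27]);
  translate([19, 0, 1068]) cube([670, 355, 27]);
  translate([19, 0, 1424]) cube([670, 355, 27]);
}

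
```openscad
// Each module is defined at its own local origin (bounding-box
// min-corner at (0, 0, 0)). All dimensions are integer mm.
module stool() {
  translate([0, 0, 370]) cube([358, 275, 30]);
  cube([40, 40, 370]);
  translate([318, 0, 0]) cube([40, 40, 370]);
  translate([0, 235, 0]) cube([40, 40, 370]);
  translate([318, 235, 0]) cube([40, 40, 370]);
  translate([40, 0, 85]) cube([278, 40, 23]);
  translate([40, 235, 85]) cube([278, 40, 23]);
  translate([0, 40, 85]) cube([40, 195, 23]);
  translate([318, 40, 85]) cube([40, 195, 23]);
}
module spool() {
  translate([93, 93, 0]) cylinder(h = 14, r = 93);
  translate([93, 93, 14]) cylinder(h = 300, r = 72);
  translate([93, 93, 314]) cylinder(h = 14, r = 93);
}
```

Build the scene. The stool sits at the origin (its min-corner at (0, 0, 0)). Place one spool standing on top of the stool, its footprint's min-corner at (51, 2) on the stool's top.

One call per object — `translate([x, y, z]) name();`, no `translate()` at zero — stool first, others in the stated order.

stool();
translate([51, 2, 400]) spool();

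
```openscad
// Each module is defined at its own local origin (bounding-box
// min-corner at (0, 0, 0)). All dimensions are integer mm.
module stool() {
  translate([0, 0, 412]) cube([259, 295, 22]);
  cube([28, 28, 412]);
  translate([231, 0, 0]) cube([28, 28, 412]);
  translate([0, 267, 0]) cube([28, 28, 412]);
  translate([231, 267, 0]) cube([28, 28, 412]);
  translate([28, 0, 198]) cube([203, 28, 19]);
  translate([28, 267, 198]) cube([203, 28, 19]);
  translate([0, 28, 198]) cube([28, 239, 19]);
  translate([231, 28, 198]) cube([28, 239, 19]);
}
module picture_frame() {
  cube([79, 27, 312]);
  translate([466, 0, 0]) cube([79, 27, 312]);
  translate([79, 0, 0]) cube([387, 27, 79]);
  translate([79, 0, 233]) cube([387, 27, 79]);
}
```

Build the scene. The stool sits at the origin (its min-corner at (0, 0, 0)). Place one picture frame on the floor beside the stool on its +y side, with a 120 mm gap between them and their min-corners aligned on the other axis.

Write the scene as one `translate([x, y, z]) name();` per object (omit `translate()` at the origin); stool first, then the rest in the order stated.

stool();
translate([0, 415, 0]) picture_frame();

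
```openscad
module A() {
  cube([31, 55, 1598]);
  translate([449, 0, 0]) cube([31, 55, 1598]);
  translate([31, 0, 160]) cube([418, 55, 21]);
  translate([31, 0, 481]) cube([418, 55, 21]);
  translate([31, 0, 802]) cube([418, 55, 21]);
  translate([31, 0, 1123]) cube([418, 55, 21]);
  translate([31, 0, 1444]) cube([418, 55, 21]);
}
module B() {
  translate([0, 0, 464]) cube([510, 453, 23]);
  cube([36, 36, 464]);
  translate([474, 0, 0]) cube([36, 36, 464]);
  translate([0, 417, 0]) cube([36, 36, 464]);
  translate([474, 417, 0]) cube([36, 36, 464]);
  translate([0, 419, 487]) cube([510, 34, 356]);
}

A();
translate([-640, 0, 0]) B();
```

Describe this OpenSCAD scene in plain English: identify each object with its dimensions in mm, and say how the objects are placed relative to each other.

A is a straight ladder. Two 31×55 mm vertical rails, 1598 mm tall, stand 480 mm apart (outside-to-outside) with their front faces coplanar on the −y side. 5 rungs, each 55 mm deep and 21 mm tall, span between the inner faces of the rails, front faces flush with the rails. The lowest rung's underside is at z = 160 mm and rungs are spaced 321 mm apart (underside to underside).

B is a chair: 510×453 mm seat, 23 mm thick, top at z = 487 mm, on four 36 mm square corner legs flush with the seat edges. A 34 mm thick backrest slab spans the full seat width, extending 356 mm above the seat top, its back face flush with the seat's +y edge.

The chair is on the floor beside the ladder on its −x side.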